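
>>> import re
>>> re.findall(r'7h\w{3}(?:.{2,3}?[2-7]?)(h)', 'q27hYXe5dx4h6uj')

The pattern matches the literal '7h', then exactly 3 of a word character; then 2 to 3 of any character (lazy), then optionally a character in [2-7] (non-capturing group); then a literal 'h' (captured).
Scanning left to right: at [2:12] match '7hYXe5dx4h', group 1 = 'h'.
Because there's exactly one group, `findall` drops the full match and keeps group 1 from the one hit.

['h']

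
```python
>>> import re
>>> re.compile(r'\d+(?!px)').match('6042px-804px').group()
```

'604'

`(?!…)`/`(?<!…)` only lets a position through if the neighbouring text does NOT match; no characters are consumed.
`re.match` won't scan ahead — the pattern has to work from the very first character.
The match spans [0:3] → '604'.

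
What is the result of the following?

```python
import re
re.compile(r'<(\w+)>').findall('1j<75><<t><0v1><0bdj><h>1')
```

Scanning left to right: at [2:6] match '<75>', group 1 = '75'; at [7:10] match '<t>', group 1 = 't'; at [10:15] match '<0v1>', group 1 = '0v1'; at [15:21] match '<0bdj>', group 1 = '0bdj'; at [21:24] match '<h>', group 1 = 'h'.
`findall` collects group 1 from each match (5 total).

['75', 't', '0v1', '0bdj', 'h']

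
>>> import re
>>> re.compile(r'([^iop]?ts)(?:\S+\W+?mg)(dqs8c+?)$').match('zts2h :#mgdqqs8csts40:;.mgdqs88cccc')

The pattern matches optionally any character except [iop], then the literal 't', then a literal 's' (captured); then one or more of a non-whitespace character, then one or more of a non-word character (lazy), then the literal 'mg' (non-capturing group); then the literal 'dqs', then the literal '8', then one or more of the literal 'c' (lazy) (captured); then anchored at the end.
With `match`, the pattern is implicitly anchored at the beginning.
Here the pattern fails at index 0, so the call returns None.

None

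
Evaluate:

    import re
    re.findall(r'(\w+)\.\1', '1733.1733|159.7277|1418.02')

`\1` is not a pattern — it's the concrete string captured by group 1, re-applied verbatim.
With a single group, `findall` returns only what that group captured — 1 item.

['1733']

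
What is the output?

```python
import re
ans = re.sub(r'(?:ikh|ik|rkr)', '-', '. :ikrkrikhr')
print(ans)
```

`|` is ordered: at each position the engine commits to the first alternative that works.
Matches: at [3:5] → 'ik'; at [5:8] → 'rkr'; at [8:11] → 'ikh'.
Every occurrence is swapped for '-'.

. :---r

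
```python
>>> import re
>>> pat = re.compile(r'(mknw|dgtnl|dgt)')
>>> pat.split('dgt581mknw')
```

['', 'dgt', '581', 'mknw', '']

Because the pattern has a capturing group, `split` also inserts each captured text between the pieces.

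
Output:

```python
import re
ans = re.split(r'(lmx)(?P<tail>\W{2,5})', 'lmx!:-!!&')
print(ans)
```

The group in the pattern means `split` returns the separators' captures alongside the pieces.

['', 'lmx', '!:-!!', '&']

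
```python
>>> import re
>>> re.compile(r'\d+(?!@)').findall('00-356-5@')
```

A negative assertion filters positions out without eating any characters.
Matches: at [0:2] → '00'; at [3:6] → '356'.
No capturing groups, so `findall` returns the 2 full match strings.

['00', '356']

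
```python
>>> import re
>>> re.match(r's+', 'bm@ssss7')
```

Pattern: one or more of a literal 's'.
`re.match` only tries the pattern at the start of the string.
Here the string doesn't start with a match, so the call returns None.

None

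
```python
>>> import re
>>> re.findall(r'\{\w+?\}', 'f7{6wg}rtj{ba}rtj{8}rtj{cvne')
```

['{6wg}', '{ba}', '{8}']

Walking the string: at [2:7] → '{6wg}'; at [10:14] → '{ba}'; at [17:20] → '{8}'.
No capturing groups, so `findall` returns the 3 full match strings.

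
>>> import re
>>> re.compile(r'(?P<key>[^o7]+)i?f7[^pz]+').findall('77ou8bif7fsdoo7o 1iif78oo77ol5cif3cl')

['u8bi']

The pattern matches one or more of any character except [o7] (captured as 'key'); then optionally a literal 'i', then the literal 'f7'; then one or more of any character except [pz].
Walking the string: at [3:36] match 'u8bif7fsdoo7o 1iif78oo77ol5cif3cl', group 1 = 'u8bi'.
With a single group, `findall` returns only what that group captured — 1 item.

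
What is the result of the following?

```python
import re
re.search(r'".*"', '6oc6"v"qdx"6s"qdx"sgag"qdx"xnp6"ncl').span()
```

Unlike `match`, `search` isn't anchored — it looks for the pattern anywhere in the string.
The match spans [4:32] → '"v"qdx"6s"qdx"sgag"qdx"xnp6"'.

(4, 32)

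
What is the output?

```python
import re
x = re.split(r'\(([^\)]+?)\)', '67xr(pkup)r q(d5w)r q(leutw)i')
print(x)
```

['67xr', 'pkup', 'r q', 'd5w', 'r q', 'leutw', 'i']

Matches to split on: at [4:10] → '(pkup)'; at [13:18] → '(d5w)'; at [21:28] → '(leutw)'.
`re.split` interleaves the captured-group text with the surrounding fragments.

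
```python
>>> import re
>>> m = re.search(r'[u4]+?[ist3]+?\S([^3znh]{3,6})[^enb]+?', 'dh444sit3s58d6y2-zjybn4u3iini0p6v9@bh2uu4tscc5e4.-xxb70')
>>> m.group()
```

'444sit3s58d6y2'

A `+?`/`*?`/`{m,n}?` starts at its minimum and grows only as far as needed for what follows to match.
The match spans [2:16] → '444sit3s58d6y2'.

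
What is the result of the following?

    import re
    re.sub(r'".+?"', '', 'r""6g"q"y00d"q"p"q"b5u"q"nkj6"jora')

Lazy quantifiers expand one character at a time until the remainder of the pattern can match.
Each match is replaced by ''.

'rqqqqjora'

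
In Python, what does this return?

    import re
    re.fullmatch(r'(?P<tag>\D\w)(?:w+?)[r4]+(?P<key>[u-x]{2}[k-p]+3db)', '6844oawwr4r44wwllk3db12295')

`re.fullmatch` requires the pattern to consume the entire string.
Here the pattern can't cover the whole string, so the call returns None.

None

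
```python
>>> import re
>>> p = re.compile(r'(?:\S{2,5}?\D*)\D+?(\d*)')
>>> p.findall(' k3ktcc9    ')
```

['9']

The pattern matches 2 to 5 of a non-whitespace character (lazy), then zero or more of a non-digit (non-capturing group); then one or more of a non-digit (lazy); then zero or more of a digit (captured).
Matches: at [1:8] match 'k3ktcc9', group 1 = '9'.
One capturing group, so `findall` returns just the captured substring from the one match — 1 in all.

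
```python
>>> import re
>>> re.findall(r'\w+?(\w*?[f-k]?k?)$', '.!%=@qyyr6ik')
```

['yyr6ik']

Pattern: one or more of a word character (lazy); then zero or more of a word character (lazy), then optionally a character in [f-k], then optionally the literal 'k' (captured); then anchored at the end.
A `+?`/`*?`/`{m,n}?` starts at its minimum and grows only as far as needed for what follows to match.
Scanning left to right: at [5:12] match 'qyyr6ik', group 1 = 'yyr6ik'.
`findall` collects group 1 from the one match (1 total).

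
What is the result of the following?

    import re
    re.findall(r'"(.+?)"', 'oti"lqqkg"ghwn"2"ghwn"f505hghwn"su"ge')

['lqqkg', '2', 'f505hghwn']

Walking the string: at [3:10] match '"lqqkg"', group 1 = 'lqqkg'; at [14:17] match '"2"', group 1 = '2'; at [21:32] match '"f505hghwn"', group 1 = 'f505hghwn'.
One capturing group, so `findall` returns just the captured substring from each match — 3 in all.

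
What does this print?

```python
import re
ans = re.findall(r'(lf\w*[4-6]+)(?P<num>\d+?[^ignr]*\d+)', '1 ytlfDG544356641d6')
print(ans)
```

[('lfDG54435664', '1d6')]

`findall` packs the 2 group values into a tuple for every match.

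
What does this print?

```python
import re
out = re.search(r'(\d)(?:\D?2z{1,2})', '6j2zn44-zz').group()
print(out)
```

6j2z

The pattern matches a digit (captured); then optionally a non-digit, then the literal '2', then 1 to 2 of the literal 'z' (non-capturing group).
`re.search` tries every starting position until one works.
The match spans [0:4] → '6j2z'.
Captured: group 1 = '6'.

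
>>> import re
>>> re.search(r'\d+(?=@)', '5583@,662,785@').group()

The `(?=…)`/`(?<=…)` assertion just peeks at neighbouring text; it doesn't advance the match position.
`re.search` tries every starting position until one works.
The match spans [0:4] → '5583'.

'5583'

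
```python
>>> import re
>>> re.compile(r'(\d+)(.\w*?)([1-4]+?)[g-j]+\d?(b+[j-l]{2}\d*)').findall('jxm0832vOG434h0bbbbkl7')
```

Pattern: one or more of a digit (captured); then any character, then zero or more of a word character (lazy) (captured); then one or more of a character in [1-4] (lazy) (captured); then one or more of a character in [g-j], then optionally a digit; then one or more of a literal 'b', then exactly 2 of a character in [j-l], then zero or more of a digit (captured).
With the lazy modifier that quantifier settles for the fewest repetitions that let the rest of the pattern succeed (the atoms after it are unaffected and can still be greedy).
Matches: at [3:22] match '0832vOG434h0bbbbkl7', groups = ('0832', 'vOG', '434', 'bbbbkl7').
Multiple groups make `findall` return tuples — one 4-tuple for the one match.

[('0832', 'vOG', '434', 'bbbbkl7')]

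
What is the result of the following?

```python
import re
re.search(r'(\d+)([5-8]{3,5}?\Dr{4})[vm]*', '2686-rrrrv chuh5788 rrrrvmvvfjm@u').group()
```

'2686-rrrrv'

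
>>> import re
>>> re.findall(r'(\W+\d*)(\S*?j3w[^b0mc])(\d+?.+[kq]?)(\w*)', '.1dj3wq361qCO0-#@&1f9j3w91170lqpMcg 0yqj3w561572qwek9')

[('.1', 'dj3wq', '361qCO0-#@&1f9j3w91170lqpMcg 0yqj3w561572qwek9', '')]

Pattern: one or more of a non-word character, then zero or more of a digit (captured); then zero or more of a non-whitespace character (lazy), then the literal 'j3w', then any character except [b0mc] (captured); then one or more of a digit (lazy), then one or more of any character, then optionally one of [kq] (captured); then zero or more of a word character (captured).
Lazy quantifiers expand one character at a time until the remainder of the pattern can match.
Matches: at [0:53] match '.1dj3wq361qCO0-#@&1f9j3w91170lqpMcg 0yqj3w561572qwek9', groups = ('.1', 'dj3wq', '361qCO0-#@&1f9j3w91170lqpMcg 0yqj3w561572qwek9', '').
4 groups means the one result is a tuple of 4 captured strings — 1 here.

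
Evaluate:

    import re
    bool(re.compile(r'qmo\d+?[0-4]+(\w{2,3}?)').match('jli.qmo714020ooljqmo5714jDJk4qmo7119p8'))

The pattern matches the literal 'qmo', then one or more of a digit (lazy); then one or more of a character in [0-4]; then 2 to 3 of a word character (lazy) (captured).
`re.match` won't scan ahead — the pattern has to work from the very first character.
Here the string doesn't start with a match, so the call returns None, and `bool(None)` is False.

False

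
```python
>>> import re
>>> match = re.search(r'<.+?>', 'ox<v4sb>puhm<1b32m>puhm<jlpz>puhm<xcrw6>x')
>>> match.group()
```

The `?` after the quantifier makes it lazy — it takes as little as possible before letting the rest of the pattern try.
The match spans [2:8] → '<v4sb>'.

'<v4sb>'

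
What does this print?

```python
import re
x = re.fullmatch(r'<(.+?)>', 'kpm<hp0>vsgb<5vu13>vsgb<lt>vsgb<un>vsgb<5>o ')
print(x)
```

None

`re.fullmatch` requires the pattern to consume the entire string.
Here the string isn't matched end-to-end, so the call returns None.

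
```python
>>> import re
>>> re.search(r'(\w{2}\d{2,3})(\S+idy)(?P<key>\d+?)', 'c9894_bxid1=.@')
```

The pattern matches exactly 2 of a word character, then 2 to 3 of a digit (captured); then one or more of a non-whitespace character, then the literal 'idy' (captured); then one or more of a digit (lazy) (captured as 'key').
`re.search` scans for the first position where the pattern succeeds.
Here nothing in the string fits, so the call returns None.

None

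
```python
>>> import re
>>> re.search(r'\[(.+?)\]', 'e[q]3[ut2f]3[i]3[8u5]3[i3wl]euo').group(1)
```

A non-greedy quantifier consumes as few characters as it can — just enough that the remainder of the pattern still matches from where it stops; whatever follows it matches normally.
`re.search` scans for the first position where the pattern succeeds.
The match spans [1:4] → '[q]'.
Captured: group 1 = 'q'.

'q'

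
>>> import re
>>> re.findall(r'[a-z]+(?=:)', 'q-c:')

The `(?=…)`/`(?<=…)` assertion just peeks at neighbouring text; it doesn't advance the match position.
Matches: at [2:3] → 'c'.
With no groups in the pattern, `findall` gives back each whole match — 1 here.

['c']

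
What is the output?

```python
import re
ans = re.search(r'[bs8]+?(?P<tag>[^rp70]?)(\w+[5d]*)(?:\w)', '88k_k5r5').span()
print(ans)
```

This matches one or more of one of [bs8] (lazy); then optionally any character except [rp70] (captured as 'tag'); then one or more of a word character, then zero or more of one of [5d] (captured); then a word character (non-capturing group).
`re.search` scans for the first position where the pattern succeeds.
The match spans [0:8] → '88k_k5r5'.
Captured: group 1 = '8', group 2 = 'k_k5r'.

(0, 8)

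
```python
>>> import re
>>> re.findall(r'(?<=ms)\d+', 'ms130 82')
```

Because the assertion is zero-width, the text it checks is not consumed and won't appear in the result.
Scanning left to right: at [2:5] → '130'.
With no groups in the pattern, `findall` gives back each whole match — 1 here.

['130']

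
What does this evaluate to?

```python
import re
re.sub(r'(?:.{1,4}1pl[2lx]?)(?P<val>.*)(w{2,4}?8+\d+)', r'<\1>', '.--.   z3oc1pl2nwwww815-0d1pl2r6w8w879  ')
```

'.--.   <nww>-0d1pl2r6w8w879  '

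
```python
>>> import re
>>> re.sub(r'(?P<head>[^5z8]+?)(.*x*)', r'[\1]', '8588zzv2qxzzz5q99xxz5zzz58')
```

Pattern: one or more of any character except [5z8] (lazy) (captured as 'head'); then zero or more of any character, then zero or more of a literal 'x' (captured).
Because the quantifier is non-greedy, it stops expanding at the earliest point where the rest of the pattern can succeed.
Matches: at [6:26] → 'v2qxzzz5q99xxz5zzz58'.
The replacement refers to a captured group, so each match is rewritten using its own captured text.

'8588zz[v]'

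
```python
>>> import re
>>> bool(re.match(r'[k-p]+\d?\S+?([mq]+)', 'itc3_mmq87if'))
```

False

This matches one or more of a character in [k-p], then optionally a digit, then one or more of a non-whitespace character (lazy); then one or more of one of [mq] (captured).
`match` is anchored at position 0; if the pattern doesn't fit there, it returns None.
Here position 0 doesn't satisfy it, so the call returns None, and `bool(None)` is False.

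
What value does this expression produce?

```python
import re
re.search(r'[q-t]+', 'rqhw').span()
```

(0, 2)

The pattern matches one or more of a character in [q-t].
The match spans [0:2] → 'rq'.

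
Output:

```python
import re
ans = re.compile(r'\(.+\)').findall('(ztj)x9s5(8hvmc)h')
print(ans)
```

Since nothing is captured, `findall` lists the 1 matched substring directly.

['(ztj)x9s5(8hvmc)']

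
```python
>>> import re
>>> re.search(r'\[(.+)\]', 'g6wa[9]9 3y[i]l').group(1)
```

'9]9 3y[i'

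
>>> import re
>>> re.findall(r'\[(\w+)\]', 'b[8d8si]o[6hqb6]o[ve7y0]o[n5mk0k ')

Walking the string: at [1:8] match '[8d8si]', group 1 = '8d8si'; at [9:16] match '[6hqb6]', group 1 = '6hqb6'; at [17:24] match '[ve7y0]', group 1 = 've7y0'.
`findall` collects group 1 from each match (3 total).

['8d8si', '6hqb6', 've7y0']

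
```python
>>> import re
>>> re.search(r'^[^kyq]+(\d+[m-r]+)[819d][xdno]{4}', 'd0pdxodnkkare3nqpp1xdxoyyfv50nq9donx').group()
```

'd0pdxodn'

This matches anchored at the start of the string; then one or more of any character except [kyq]; then one or more of a digit, then one or more of a character in [m-r] (captured); then one of [819d], then exactly 4 of one of [xdno].
`re.search` tries every starting position until one works.
The match spans [0:8] → 'd0pdxodn'.
Captured: group 1 = '0p'.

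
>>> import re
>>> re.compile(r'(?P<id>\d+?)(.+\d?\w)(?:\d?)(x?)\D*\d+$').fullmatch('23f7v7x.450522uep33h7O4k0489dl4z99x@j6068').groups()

The match spans [0:41] → '23f7v7x.450522uep33h7O4k0489dl4z99x@j6068'.
Captured: group 1 = '2', group 2 = '3f7v7x.450522uep33h7O4k0489dl4z99x@j606', group 3 = ''.

('2', '3f7v7x.450522uep33h7O4k0489dl4z99x@j606', '')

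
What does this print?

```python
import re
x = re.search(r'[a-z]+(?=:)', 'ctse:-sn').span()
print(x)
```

(0, 4)

The lookaround is zero-width — it requires the adjacent text to match without consuming it, so the asserted text isn't part of the match.
`re.search` tries every starting position until one works.
The match spans [0:4] → 'ctse'.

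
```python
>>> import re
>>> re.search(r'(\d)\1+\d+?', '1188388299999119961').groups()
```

('1',)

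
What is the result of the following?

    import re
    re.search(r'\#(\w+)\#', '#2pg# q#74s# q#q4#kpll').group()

Unlike `match`, `search` isn't anchored — it looks for the pattern anywhere in the string.
The match spans [0:5] → '#2pg#'.
Captured: group 1 = '2pg'.

'#2pg#'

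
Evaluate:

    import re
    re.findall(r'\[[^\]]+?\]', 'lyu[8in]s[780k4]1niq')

`findall` yields the raw match text (2 of them) because the pattern has no groups.

['[8in]', '[780k4]']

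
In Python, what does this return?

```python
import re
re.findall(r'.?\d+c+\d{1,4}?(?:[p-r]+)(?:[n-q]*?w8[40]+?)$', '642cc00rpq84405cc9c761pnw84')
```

['c9c761pnw84']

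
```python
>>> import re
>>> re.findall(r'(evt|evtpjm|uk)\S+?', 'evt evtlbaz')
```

['evt']

With a single group, `findall` returns only what that group captured — 1 item.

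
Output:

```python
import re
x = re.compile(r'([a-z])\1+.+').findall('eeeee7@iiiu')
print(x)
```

A backreference is literal: `\1` must see the identical characters the first group matched.
`findall` collects group 1 from the one match (1 total).

['e']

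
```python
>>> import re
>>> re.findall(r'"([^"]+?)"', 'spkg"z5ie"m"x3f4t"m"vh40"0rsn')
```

Scanning left to right: at [4:10] match '"z5ie"', group 1 = 'z5ie'; at [11:18] match '"x3f4t"', group 1 = 'x3f4t'; at [19:25] match '"vh40"', group 1 = 'vh40'.
One capturing group, so `findall` returns just the captured substring from each match — 3 in all.

['z5ie', 'x3f4t', 'vh40']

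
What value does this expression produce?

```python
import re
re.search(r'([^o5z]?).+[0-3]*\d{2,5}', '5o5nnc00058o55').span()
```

This matches optionally any character except [o5z] (captured); then one or more of any character, then zero or more of a character in [0-3], then 2 to 5 of a digit.
The match spans [0:14] → '5o5nnc00058o55'.

(0, 14)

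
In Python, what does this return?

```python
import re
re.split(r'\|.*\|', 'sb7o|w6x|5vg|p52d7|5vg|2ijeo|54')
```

Matches to split on: at [4:29] → '|w6x|5vg|p52d7|5vg|2ijeo|'.
Splitting on the pattern gives 2 pieces.

['sb7o', '54']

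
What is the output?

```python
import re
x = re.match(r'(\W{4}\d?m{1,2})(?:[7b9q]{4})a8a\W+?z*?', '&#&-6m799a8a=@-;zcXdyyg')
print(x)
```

None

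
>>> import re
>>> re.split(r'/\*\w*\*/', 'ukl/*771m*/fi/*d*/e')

['ukl', 'fi', 'e']

The string is cut at each match, leaving 3 pieces.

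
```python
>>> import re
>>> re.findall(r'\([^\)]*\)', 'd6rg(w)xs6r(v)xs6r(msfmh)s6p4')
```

['(w)', '(v)', '(msfmh)']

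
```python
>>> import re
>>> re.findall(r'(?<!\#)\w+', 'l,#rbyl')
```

A negative assertion filters positions out without eating any characters.
`findall` yields the raw match text (2 of them) because the pattern has no groups.

['l', 'byl']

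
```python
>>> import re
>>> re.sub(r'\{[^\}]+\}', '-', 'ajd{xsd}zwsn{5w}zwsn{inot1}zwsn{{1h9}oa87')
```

'ajd-zwsn-zwsn-zwsn-oa87'

Matches: at [3:8] → '{xsd}'; at [12:16] → '{5w}'; at [20:27] → '{inot1}'; at [31:37] → '{{1h9}'.
Every occurrence is swapped for '-'.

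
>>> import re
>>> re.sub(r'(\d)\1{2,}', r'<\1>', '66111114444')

'66<1><4>'

After group 1 captures some text, `\1` only succeeds where that same text appears again.
Matches: at [2:7] → '11111'; at [7:11] → '4444'.
`\1` in the replacement pulls in group 1's text for each match.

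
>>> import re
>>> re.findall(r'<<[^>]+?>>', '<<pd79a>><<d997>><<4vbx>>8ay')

No capturing groups, so `findall` returns the 3 full match strings.

['<<pd79a>>', '<<d997>>', '<<4vbx>>']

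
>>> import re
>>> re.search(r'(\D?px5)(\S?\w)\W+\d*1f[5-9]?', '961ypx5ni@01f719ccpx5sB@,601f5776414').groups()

('ypx5', 'ni')

The match spans [3:14] → 'ypx5ni@01f7'.
Captured: group 1 = 'ypx5', group 2 = 'ni'.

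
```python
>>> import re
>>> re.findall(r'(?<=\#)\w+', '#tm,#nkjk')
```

The `(?=…)`/`(?<=…)` assertion just peeks at neighbouring text; it doesn't advance the match position.
Since nothing is captured, `findall` lists the 2 matched substrings directly.

['tm', 'nkjk']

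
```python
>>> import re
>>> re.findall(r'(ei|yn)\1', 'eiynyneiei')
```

['yn', 'ei']

After group 1 captures some text, `\1` only succeeds where that same text appears again.
Walking the string: at [2:6] match 'ynyn', group 1 = 'yn'; at [6:10] match 'eiei', group 1 = 'ei'.
`findall` collects group 1 from each match (2 total).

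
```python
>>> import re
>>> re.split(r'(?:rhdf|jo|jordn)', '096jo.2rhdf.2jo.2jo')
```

Matches to split on: at [3:5] → 'jo'; at [7:11] → 'rhdf'; at [13:15] → 'jo'; at [17:19] → 'jo'.
`split` removes every match and returns the 5 fragments in between.

['096', '.2', '.2', '.2', '']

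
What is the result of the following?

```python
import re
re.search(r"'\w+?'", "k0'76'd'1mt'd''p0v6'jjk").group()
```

"'76'"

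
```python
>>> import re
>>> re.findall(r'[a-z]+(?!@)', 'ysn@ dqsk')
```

['ys', 'dqsk']

A negative assertion filters positions out without eating any characters.
Walking the string: at [0:2] → 'ys'; at [5:9] → 'dqsk'.
Since nothing is captured, `findall` lists the 2 matched substrings directly.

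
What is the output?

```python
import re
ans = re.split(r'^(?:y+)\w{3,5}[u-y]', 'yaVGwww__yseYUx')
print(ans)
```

The pattern matches anchored at the start of the string; then one or more of a literal 'y' (non-capturing group); then 3 to 5 of a word character, then a character in [u-y].
Matches to split on: at [0:7] → 'yaVGwww'.
The string is cut at each match, leaving 2 pieces.

['', '__yseYUx']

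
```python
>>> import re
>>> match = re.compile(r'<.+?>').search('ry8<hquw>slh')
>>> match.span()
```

The match spans [3:9] → '<hquw>'.

(3, 9)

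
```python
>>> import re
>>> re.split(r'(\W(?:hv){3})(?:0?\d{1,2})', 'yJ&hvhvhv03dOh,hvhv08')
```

Pattern: a non-word character, then the literal 'hv' repeated 3 times (captured); then optionally the literal '0', then 1 to 2 of a digit (non-capturing group).
Matches to split on: at [2:11] → '&hvhvhv03'.
Because the pattern has a capturing group, `split` also inserts each captured text between the pieces.

['yJ', '&hvhvhv', 'dOh,hvhv08']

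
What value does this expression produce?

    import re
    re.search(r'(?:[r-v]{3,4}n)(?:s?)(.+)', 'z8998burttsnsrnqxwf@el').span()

(7, 22)

This matches 3 to 4 of a character in [r-v], then the literal 'n' (non-capturing group); then optionally a literal 's' (non-capturing group); then one or more of any character (captured).
`search` walks the string left to right and returns the first match it finds.
The match spans [7:22] → 'rttsnsrnqxwf@el'.
Captured: group 1 = 'rnqxwf@el'.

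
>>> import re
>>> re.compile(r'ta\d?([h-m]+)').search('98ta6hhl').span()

This matches the literal 'ta', then optionally a digit; then one or more of a character in [h-m] (captured).
Unlike `match`, `search` isn't anchored — it looks for the pattern anywhere in the string.
The match spans [2:8] → 'ta6hhl'.
Captured: group 1 = 'hhl'.

(2, 8)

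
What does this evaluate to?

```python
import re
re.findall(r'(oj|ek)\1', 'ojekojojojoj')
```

`\1` is not a pattern — it's the concrete string captured by group 1, re-applied verbatim.
Walking the string: at [4:8] match 'ojoj', group 1 = 'oj'; at [8:12] match 'ojoj', group 1 = 'oj'.
With a single group, `findall` returns only what that group captured — 2 items.

['oj', 'oj']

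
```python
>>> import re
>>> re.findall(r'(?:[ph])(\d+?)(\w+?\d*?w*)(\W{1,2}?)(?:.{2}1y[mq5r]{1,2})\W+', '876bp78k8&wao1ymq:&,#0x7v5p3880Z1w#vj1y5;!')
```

Pattern: one of [ph] (non-capturing group); then one or more of a digit (lazy) (captured); then one or more of a word character (lazy), then zero or more of a digit (lazy), then zero or more of the literal 'w' (captured); then 1 to 2 of a non-word character (lazy) (captured); then exactly 2 of any character, then the literal '1y', then 1 to 2 of one of [mq5r] (non-capturing group); then one or more of a non-word character.
Scanning left to right: at [26:42] match 'p3880Z1w#vj1y5;!', groups = ('3', '880Z1w', '#').
With 3 capturing groups, `findall` returns a 3-tuple per match.

[('3', '880Z1w', '#')]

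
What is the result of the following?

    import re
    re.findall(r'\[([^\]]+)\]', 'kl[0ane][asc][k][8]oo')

['0ane', 'asc', 'k', '8']

One capturing group, so `findall` returns just the captured substring from each match — 4 in all.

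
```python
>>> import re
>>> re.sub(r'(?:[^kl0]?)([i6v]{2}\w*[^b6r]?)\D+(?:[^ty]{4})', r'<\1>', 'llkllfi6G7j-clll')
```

'llkll<i6G7j>'

The replacement refers to a captured group, so each match is rewritten using its own captured text.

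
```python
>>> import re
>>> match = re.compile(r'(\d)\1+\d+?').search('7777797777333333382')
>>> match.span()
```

A backreference is literal: `\1` must see the identical characters the first group matched.
The match spans [0:6] → '777779'.

(0, 6)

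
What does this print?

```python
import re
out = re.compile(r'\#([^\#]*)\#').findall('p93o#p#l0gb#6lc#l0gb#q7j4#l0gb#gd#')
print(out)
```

`findall` collects group 1 from each match (4 total).

['p', '6lc', 'q7j4', 'gd']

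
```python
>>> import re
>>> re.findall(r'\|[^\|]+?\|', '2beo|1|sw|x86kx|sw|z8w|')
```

Walking the string: at [4:7] → '|1|'; at [9:16] → '|x86kx|'; at [18:23] → '|z8w|'.
With no groups in the pattern, `findall` gives back each whole match — 3 here.

['|1|', '|x86kx|', '|z8w|']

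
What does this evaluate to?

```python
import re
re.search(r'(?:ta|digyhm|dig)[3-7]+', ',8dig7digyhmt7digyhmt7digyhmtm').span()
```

(2, 6)

Unlike `match`, `search` isn't anchored — it looks for the pattern anywhere in the string.
The match spans [2:6] → 'dig7'.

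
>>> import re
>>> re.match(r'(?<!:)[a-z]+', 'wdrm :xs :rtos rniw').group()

'wdrm'

`re.match` only tries the pattern at the start of the string.
The match spans [0:4] → 'wdrm'.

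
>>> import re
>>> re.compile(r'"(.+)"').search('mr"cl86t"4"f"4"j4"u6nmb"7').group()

'"cl86t"4"f"4"j4"u6nmb"'

Unlike `match`, `search` isn't anchored — it looks for the pattern anywhere in the string.
The match spans [2:24] → '"cl86t"4"f"4"j4"u6nmb"'.
Captured: group 1 = 'cl86t"4"f"4"j4"u6nmb'.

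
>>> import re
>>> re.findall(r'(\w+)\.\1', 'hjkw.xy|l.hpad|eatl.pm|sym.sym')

['sym']

A backreference is literal: `\1` must see the identical characters the first group matched.
Because there's exactly one group, `findall` drops the full match and keeps group 1 from the one hit.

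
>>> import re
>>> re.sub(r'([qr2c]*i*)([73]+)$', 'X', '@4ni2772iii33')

'@4ni277X'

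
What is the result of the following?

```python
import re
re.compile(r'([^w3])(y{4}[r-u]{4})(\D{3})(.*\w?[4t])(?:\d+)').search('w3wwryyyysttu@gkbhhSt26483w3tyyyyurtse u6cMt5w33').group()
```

'ryyyysttu@gkbhhSt26483w3tyyyyurtse u6cMt5'

The pattern matches any character except [w3] (captured); then exactly 4 of the literal 'y', then exactly 4 of a character in [r-u] (captured); then exactly 3 of a non-digit (captured); then zero or more of any character, then optionally a word character, then one of [4t] (captured); then one or more of a digit (non-capturing group).
Unlike `match`, `search` isn't anchored — it looks for the pattern anywhere in the string.
The match spans [4:45] → 'ryyyysttu@gkbhhSt26483w3tyyyyurtse u6cMt5'.
Captured: group 1 = 'r', group 2 = 'yyyysttu', group 3 = '@gk', group 4 = 'bhhSt26483w3tyyyyurtse u6cMt'.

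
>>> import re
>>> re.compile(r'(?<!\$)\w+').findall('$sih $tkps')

The negative lookaround is zero-width — it rules out positions where the adjacent text would match, without consuming anything.
Matches: at [2:4] → 'ih'; at [7:10] → 'kps'.
`findall` yields the raw match text (2 of them) because the pattern has no groups.

['ih', 'kps']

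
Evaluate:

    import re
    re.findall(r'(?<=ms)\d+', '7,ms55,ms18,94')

['55', '18']

Because the assertion is zero-width, the text it checks is not consumed and won't appear in the result.
`findall` yields the raw match text (2 of them) because the pattern has no groups.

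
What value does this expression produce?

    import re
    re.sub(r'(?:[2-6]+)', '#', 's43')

's#'

Every occurrence is swapped for '#'.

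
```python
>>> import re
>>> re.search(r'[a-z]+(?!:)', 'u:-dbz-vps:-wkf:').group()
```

'dbz'

The negative lookahead/lookbehind blocks any match where the forbidden context is present.
Unlike `match`, `search` isn't anchored — it looks for the pattern anywhere in the string.
The match spans [3:6] → 'dbz'.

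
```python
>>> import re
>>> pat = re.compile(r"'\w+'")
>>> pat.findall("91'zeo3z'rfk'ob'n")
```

Walking the string: at [2:9] → "'zeo3z'"; at [12:16] → "'ob'".
Since nothing is captured, `findall` lists the 2 matched substrings directly.

["'zeo3z'", "'ob'"]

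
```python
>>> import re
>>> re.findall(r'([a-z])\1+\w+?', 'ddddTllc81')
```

['d', 'l']

The backreference `\1` re-matches whatever the first group consumed, character for character.
Because there's exactly one group, `findall` drops the full match and keeps group 1 from each hit.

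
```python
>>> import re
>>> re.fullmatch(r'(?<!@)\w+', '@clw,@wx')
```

None

The negative lookaround is zero-width — it rules out positions where the adjacent text would match, without consuming anything.
`re.fullmatch` requires the pattern to consume the entire string.
Here the string isn't matched end-to-end, so the call returns None.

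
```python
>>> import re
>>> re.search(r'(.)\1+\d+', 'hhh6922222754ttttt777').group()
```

'hhh6922222754'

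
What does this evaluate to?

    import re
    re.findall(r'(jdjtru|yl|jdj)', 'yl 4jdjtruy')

`|` is ordered: at each position the engine commits to the first alternative that works.
One capturing group, so `findall` returns just the captured substring from each match — 2 in all.

['yl', 'jdjtru']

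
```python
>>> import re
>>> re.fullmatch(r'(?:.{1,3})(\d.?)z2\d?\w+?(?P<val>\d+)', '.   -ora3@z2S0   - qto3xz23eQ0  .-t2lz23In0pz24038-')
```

None

`fullmatch` succeeds only if the pattern covers the string from start to end.
Here there's no way to consume every character, so the call returns None.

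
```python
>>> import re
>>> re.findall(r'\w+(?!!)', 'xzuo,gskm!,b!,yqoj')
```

The negative lookaround is zero-width — it rules out positions where the adjacent text would match, without consuming anything.
Since nothing is captured, `findall` lists the 3 matched substrings directly.

['xzuo', 'gsk', 'yqoj']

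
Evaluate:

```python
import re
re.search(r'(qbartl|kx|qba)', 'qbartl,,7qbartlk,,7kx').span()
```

The regex engine tests alternatives in the order written; an earlier branch that matches wins even if a later one would match more.
`search` walks the string left to right and returns the first match it finds.
The match spans [0:6] → 'qbartl'.
Captured: group 1 = 'qbartl'.

(0, 6)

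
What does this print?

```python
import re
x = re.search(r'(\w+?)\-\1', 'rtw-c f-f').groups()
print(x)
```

('f',)

After group 1 captures some text, `\1` only succeeds where that same text appears again.
`re.search` scans for the first position where the pattern succeeds.
The match spans [6:9] → 'f-f'.
Captured: group 1 = 'f'.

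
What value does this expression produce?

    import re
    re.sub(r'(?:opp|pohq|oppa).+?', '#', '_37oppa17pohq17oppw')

Alternation isn't longest-match — the leftmost alternative that fits at this position is chosen.
Matches: at [3:7] → 'oppa'; at [9:14] → 'pohq1'; at [15:19] → 'oppw'.
Every occurrence is swapped for '#'.

'_37#17#7#'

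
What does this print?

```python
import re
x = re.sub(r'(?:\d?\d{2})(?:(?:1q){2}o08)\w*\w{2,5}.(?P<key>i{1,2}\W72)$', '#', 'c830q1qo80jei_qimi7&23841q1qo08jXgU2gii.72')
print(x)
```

c830q1qo80jei_qimi7&2#

The pattern matches optionally a digit, then exactly 2 of a digit (non-capturing group); then the literal '1q' repeated 2 times, then the literal 'o08' (non-capturing group); then zero or more of a word character, then 2 to 5 of a word character, then any character; then 1 to 2 of a literal 'i', then a non-word character, then the literal '72' (captured as 'key'); then anchored at the end.
Matches: at [21:42] → '3841q1qo08jXgU2gii.72'.
Every occurrence is swapped for '#'.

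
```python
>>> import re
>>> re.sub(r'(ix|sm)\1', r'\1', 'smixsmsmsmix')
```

'smixsmsmix'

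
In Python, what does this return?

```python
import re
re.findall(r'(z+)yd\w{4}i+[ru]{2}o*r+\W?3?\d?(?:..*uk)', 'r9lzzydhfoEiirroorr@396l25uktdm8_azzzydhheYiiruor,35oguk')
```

This matches one or more of a literal 'z' (captured); then the literal 'yd', then exactly 4 of a word character; then one or more of the literal 'i', then exactly 2 of one of [ru], then zero or more of a literal 'o'; then one or more of a literal 'r'; then optionally a non-word character, then optionally the literal '3', then optionally a digit; then any character, then zero or more of any character, then the literal 'uk' (non-capturing group).
Matches: at [3:56] match 'zzydhfoEiirroorr@396l25uktdm8_azzzydhheYiiruor,35oguk', group 1 = 'zz'.
One capturing group, so `findall` returns just the captured substring from the one match — 1 in all.

['zz']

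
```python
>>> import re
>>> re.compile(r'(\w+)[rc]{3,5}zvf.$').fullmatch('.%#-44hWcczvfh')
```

None

The pattern matches one or more of a word character (captured); then 3 to 5 of one of [rc], then the literal 'zvf', then any character; then anchored at the end.
For `fullmatch`, every character of the input must be accounted for by the pattern.
Here there's no way to consume every character, so the call returns None.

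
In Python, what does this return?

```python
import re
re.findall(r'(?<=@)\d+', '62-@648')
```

['648']

The lookaround is zero-width — it requires the adjacent text to match without consuming it, so the asserted text isn't part of the match.
Matches: at [4:7] → '648'.
Since nothing is captured, `findall` lists the 1 matched substring directly.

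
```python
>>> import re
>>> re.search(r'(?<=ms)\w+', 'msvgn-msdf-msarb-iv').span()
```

The `(?=…)`/`(?<=…)` assertion just peeks at neighbouring text; it doesn't advance the match position.
The match spans [2:5] → 'vgn'.

(2, 5)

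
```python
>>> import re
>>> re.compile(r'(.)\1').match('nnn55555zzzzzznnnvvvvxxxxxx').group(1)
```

A backreference is literal: `\1` must see the identical characters the first group matched.
`match` is anchored at position 0; if the pattern doesn't fit there, it returns None.
The match spans [0:2] → 'nn'.
Captured: group 1 = 'n'.

'n'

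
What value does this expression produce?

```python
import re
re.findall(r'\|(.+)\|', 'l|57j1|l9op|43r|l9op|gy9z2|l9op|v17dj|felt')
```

Matches: at [1:38] match '|57j1|l9op|43r|l9op|gy9z2|l9op|v17dj|', group 1 = '57j1|l9op|43r|l9op|gy9z2|l9op|v17dj'.
With a single group, `findall` returns only what that group captured — 1 item.

['57j1|l9op|43r|l9op|gy9z2|l9op|v17dj']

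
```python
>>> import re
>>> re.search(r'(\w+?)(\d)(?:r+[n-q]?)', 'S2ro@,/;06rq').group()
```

'S2ro'

The pattern matches one or more of a word character (lazy) (captured); then a digit (captured); then one or more of the literal 'r', then optionally a character in [n-q] (non-capturing group).
The match spans [0:4] → 'S2ro'.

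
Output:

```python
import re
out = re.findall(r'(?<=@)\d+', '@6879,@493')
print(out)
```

['6879', '493']

The `(?=…)`/`(?<=…)` assertion just peeks at neighbouring text; it doesn't advance the match position.
With no groups in the pattern, `findall` gives back each whole match — 2 here.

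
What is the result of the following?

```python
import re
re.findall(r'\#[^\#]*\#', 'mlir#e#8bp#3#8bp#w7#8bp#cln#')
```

['#e#', '#3#', '#w7#', '#cln#']

No capturing groups, so `findall` returns the 4 full match strings.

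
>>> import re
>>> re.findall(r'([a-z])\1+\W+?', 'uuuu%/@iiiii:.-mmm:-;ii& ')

After group 1 captures some text, `\1` only succeeds where that same text appears again.
Scanning left to right: at [0:5] match 'uuuu%', group 1 = 'u'; at [7:13] match 'iiiii:', group 1 = 'i'; at [15:19] match 'mmm:', group 1 = 'm'; at [21:24] match 'ii&', group 1 = 'i'.
With a single group, `findall` returns only what that group captured — 4 items.

['u', 'i', 'm', 'i']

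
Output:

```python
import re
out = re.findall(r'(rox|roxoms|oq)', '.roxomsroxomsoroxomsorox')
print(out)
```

`|` is ordered: at each position the engine commits to the first alternative that works.
Scanning left to right: at [1:4] match 'rox', group 1 = 'rox'; at [7:10] match 'rox', group 1 = 'rox'; at [14:17] match 'rox', group 1 = 'rox'; at [21:24] match 'rox', group 1 = 'rox'.
With a single group, `findall` returns only what that group captured — 4 items.

['rox', 'rox', 'rox', 'rox']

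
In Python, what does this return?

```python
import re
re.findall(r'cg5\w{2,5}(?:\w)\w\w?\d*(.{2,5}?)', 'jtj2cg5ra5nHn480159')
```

['59']

`findall` collects group 1 from the one match (1 total).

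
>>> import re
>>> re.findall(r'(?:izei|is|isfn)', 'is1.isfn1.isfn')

Alternation tries branches left to right and keeps the first one that lets the overall match succeed at that position.
Walking the string: at [0:2] → 'is'; at [4:6] → 'is'; at [10:12] → 'is'.
No capturing groups, so `findall` returns the 3 full match strings.

['is', 'is', 'is']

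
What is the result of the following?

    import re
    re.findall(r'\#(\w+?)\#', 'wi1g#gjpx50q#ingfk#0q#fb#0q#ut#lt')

['gjpx50q', '0q', '0q']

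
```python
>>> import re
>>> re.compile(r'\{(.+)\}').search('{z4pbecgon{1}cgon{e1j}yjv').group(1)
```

The match spans [0:22] → '{z4pbecgon{1}cgon{e1j}'.
Captured: group 1 = 'z4pbecgon{1}cgon{e1j'.

'z4pbecgon{1}cgon{e1j'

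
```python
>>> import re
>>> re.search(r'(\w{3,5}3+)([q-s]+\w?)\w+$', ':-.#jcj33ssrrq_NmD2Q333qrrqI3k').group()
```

The pattern matches 3 to 5 of a word character, then one or more of the literal '3' (captured); then one or more of a character in [q-s], then optionally a word character (captured); then one or more of a word character; then anchored at the end.
`re.search` tries every starting position until one works.
The match spans [4:30] → 'jcj33ssrrq_NmD2Q333qrrqI3k'.
Captured: group 1 = 'jcj33', group 2 = 'ssrrq_'.

'jcj33ssrrq_NmD2Q333qrrqI3k'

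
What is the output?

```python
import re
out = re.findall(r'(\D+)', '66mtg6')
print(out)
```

['mtg']

Pattern: one or more of a non-digit (captured).
Scanning left to right: at [2:5] match 'mtg', group 1 = 'mtg'.
One capturing group, so `findall` returns just the captured substring from the one match — 1 in all.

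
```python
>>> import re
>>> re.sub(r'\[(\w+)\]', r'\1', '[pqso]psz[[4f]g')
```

Matches: at [0:6] → '[pqso]'; at [10:14] → '[4f]'.
The replacement refers to a captured group, so each match is rewritten using its own captured text.

'pqsopsz[4fg'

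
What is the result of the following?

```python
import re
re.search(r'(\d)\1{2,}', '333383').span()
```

(0, 4)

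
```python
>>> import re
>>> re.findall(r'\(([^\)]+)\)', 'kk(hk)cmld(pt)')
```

['hk', 'pt']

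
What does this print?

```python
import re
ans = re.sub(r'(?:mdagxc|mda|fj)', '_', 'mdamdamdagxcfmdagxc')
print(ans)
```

Alternation isn't longest-match — the leftmost alternative that fits at this position is chosen.
Matches: at [0:3] → 'mda'; at [3:6] → 'mda'; at [6:12] → 'mdagxc'; at [13:19] → 'mdagxc'.
Each match is replaced by '_'.

___f_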